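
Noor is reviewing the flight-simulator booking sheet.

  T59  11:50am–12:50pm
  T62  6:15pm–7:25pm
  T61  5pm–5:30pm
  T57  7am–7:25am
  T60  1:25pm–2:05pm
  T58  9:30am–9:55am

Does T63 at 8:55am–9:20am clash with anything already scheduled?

T57: ends 7:25am at or before T63 starts 8:55am → clear.
T58: starts 9:30am at or after T63 ends 9:20am → clear.
T59: starts 11:50am at or after T63 ends 9:20am → clear.
T60: starts 1:25pm at or after T63 ends 9:20am → clear.
T61: starts 5pm at or after T63 ends 9:20am → clear.
T62: starts 6:15pm at or after T63 ends 9:20am → clear.

No — it doesn't clash with anything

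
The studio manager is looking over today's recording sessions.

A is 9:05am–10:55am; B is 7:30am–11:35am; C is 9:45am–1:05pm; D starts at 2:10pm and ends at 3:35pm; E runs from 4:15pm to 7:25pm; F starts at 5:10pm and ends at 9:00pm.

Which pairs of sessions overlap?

A & B, A & C, B & C, E & F

Sorted by start: B, A, C, D, E, F.
A starts before B ends → B and A overlap.
C starts before B ends → B and C overlap.
D starts after B ends; B is clear from here.
C starts before A ends → A and C overlap.
D starts after A ends; A is clear from here.
D starts after C ends; C is clear from here.
E starts after D ends; D is clear from here.
F starts before E ends → E and F overlap.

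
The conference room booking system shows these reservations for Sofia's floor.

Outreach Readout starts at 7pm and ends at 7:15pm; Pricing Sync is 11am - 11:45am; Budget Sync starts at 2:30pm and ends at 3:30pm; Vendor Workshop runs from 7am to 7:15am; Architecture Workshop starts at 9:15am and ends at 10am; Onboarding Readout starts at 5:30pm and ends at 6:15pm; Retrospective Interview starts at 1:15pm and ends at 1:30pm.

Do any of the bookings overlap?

No

Sorted by start: Vendor Workshop, Architecture Workshop, Pricing Sync, Retrospective Interview, Budget Sync, Onboarding Readout, Outreach Readout.
Architecture Workshop starts after Vendor Workshop ends, so Vendor Workshop has no further overlaps.
Pricing Sync starts after Architecture Workshop ends, so Architecture Workshop has no further overlaps.
Retrospective Interview starts after Pricing Sync ends, so Pricing Sync has no further overlaps.
Budget Sync starts after Retrospective Interview ends, so Retrospective Interview has no further overlaps.
Onboarding Readout starts after Budget Sync ends, so Budget Sync has no further overlaps.
Outreach Readout starts after Onboarding Readout ends.
Every pair is clear; the schedule has no overlaps.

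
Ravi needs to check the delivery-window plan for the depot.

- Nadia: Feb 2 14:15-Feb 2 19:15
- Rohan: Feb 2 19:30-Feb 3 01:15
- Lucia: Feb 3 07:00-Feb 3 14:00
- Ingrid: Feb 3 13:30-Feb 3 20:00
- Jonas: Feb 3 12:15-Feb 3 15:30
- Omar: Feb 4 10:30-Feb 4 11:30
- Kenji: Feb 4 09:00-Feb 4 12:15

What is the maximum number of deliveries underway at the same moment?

3

Sweep the timeline, counting +1 at each start and −1 at each end (ends before starts at a tie):
Feb 2 14:15 start Nadia → 1
Feb 2 19:15 end Nadia → 0
Feb 2 19:30 start Rohan → 1
Feb 3 01:15 end Rohan → 0
Feb 3 07:00 start Lucia → 1
Feb 3 12:15 start Jonas → 2
Feb 3 13:30 start Ingrid → 3
Feb 3 14:00 end Lucia → 2
Feb 3 15:30 end Jonas → 1
Feb 3 20:00 end Ingrid → 0
Feb 4 09:00 start Kenji → 1
Feb 4 10:30 start Omar → 2
Feb 4 11:30 end Omar → 1
Feb 4 12:15 end Kenji → 0
Peak is 3, at Feb 3 13:30 (Ingrid, Jonas, Lucia).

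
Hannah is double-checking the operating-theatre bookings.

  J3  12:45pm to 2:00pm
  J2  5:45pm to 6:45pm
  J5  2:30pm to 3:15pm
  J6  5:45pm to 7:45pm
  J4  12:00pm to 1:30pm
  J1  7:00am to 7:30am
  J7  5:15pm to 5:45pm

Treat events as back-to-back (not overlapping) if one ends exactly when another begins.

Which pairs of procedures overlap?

J2 & J6, J3 & J4

Sorted by start: J1, J4, J3, J5, J7, J2, J6.
J4 starts after J1 ends, so nothing later overlaps J1 either.
J3 starts before J4 ends → J4 and J3 overlap.
J5 starts after J4 ends, so nothing later overlaps J4 either.
J5 starts after J3 ends, so nothing later overlaps J3 either.
J7 starts after J5 ends, so nothing later overlaps J5 either.
J2 starts exactly when J7 ends (back-to-back, no overlap), so nothing later overlaps J7 either.
J6 starts before J2 ends → J2 and J6 overlap.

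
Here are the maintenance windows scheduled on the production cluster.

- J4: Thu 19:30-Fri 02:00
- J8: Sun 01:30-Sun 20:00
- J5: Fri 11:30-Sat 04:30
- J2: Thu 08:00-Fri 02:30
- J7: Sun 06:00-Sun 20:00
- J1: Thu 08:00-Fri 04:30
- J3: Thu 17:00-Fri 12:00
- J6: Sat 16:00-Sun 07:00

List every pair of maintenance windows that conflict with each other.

J1 & J2, J1 & J3, J1 & J4, J2 & J3, J2 & J4, J3 & J4, J3 & J5, J6 & J7, J6 & J8, J7 & J8

Sorted by start: J1, J2, J3, J4, J5, J6, J8, J7.
J2 starts before J1 ends → J1 and J2 overlap.
J3 starts before J1 ends → J1 and J3 overlap.
J4 starts before J1 ends → J1 and J4 overlap.
J5 starts after J1 ends, so J1 has no further overlaps.
J3 starts before J2 ends → J2 and J3 overlap.
J4 starts before J2 ends → J2 and J4 overlap.
J5 starts after J2 ends, so J2 has no further overlaps.
J4 starts before J3 ends → J3 and J4 overlap.
J5 starts before J3 ends → J3 and J5 overlap.
J6 starts after J3 ends, so J3 has no further overlaps.
J5 starts after J4 ends, so J4 has no further overlaps.
J6 starts after J5 ends, so J5 has no further overlaps.
J8 starts before J6 ends → J6 and J8 overlap.
J7 starts before J6 ends → J6 and J7 overlap.
J7 starts before J8 ends → J8 and J7 overlap.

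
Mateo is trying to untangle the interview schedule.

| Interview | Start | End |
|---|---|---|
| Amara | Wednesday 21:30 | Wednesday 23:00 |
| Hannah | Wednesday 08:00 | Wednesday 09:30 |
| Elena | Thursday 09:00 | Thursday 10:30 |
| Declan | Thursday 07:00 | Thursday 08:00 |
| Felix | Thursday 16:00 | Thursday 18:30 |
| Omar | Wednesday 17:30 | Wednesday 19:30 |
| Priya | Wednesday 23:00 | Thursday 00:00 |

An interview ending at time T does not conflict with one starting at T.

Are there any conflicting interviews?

No

Check each pair: they overlap iff neither finishes before the other starts.
Sorted by start: Hannah, Omar, Amara, Priya, Declan, Elena, Felix.
Omar starts after Hannah ends, so nothing later overlaps Hannah either.
Amara starts after Omar ends, so nothing later overlaps Omar either.
Priya starts exactly when Amara ends (back-to-back, no overlap), so nothing later overlaps Amara either.
Declan starts after Priya ends, so nothing later overlaps Priya either.
Elena starts after Declan ends, so nothing later overlaps Declan either.
Felix starts after Elena ends.
Every pair is clear; the schedule has no overlaps.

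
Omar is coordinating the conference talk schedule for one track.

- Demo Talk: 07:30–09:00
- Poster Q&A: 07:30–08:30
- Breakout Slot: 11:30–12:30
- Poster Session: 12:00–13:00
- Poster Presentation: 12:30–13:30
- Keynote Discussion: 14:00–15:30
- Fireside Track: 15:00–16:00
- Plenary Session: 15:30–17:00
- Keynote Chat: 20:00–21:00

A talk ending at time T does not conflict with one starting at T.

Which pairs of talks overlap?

Breakout Slot & Poster Session, Demo Talk & Poster Q&A, Fireside Track & Keynote Discussion, Fireside Track & Plenary Session, Poster Presentation & Poster Session

Sorted by start: Demo Talk, Poster Q&A, Breakout Slot, Poster Session, Poster Presentation, Keynote Discussion, Fireside Track, Plenary Session, Keynote Chat.
Poster Q&A starts before Demo Talk ends → Demo Talk and Poster Q&A overlap.
Breakout Slot starts after Demo Talk ends — done with Demo Talk.
Breakout Slot starts after Poster Q&A ends — done with Poster Q&A.
Poster Session starts before Breakout Slot ends → Breakout Slot and Poster Session overlap.
Poster Presentation starts exactly when Breakout Slot ends (back-to-back, no overlap) — done with Breakout Slot.
Poster Presentation starts before Poster Session ends → Poster Session and Poster Presentation overlap.
Keynote Discussion starts after Poster Session ends — done with Poster Session.
Keynote Discussion starts after Poster Presentation ends — done with Poster Presentation.
Fireside Track starts before Keynote Discussion ends → Keynote Discussion and Fireside Track overlap.
Plenary Session starts exactly when Keynote Discussion ends (back-to-back, no overlap) — done with Keynote Discussion.
Plenary Session starts before Fireside Track ends → Fireside Track and Plenary Session overlap.
Keynote Chat starts after Fireside Track ends.
Keynote Chat starts after Plenary Session ends.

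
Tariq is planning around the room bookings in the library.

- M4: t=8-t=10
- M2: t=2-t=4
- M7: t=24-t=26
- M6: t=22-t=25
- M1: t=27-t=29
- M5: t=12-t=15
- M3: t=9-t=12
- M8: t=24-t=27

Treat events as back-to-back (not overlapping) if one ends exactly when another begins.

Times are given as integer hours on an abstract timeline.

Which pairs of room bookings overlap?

M3 & M4, M6 & M7, M6 & M8, M7 & M8

Sorted by start: M2, M4, M3, M5, M6, M7, M8, M1.
M4 starts after M2 ends — done with M2.
M3 starts before M4 ends → M4 and M3 overlap.
M5 starts after M4 ends — done with M4.
M5 starts exactly when M3 ends (back-to-back, no overlap) — done with M3.
M6 starts after M5 ends — done with M5.
M7 starts before M6 ends → M6 and M7 overlap.
M8 starts before M6 ends → M6 and M8 overlap.
M1 starts after M6 ends.
M8 starts before M7 ends → M7 and M8 overlap.
M1 starts after M7 ends.
M1 starts exactly when M8 ends (back-to-back, no overlap).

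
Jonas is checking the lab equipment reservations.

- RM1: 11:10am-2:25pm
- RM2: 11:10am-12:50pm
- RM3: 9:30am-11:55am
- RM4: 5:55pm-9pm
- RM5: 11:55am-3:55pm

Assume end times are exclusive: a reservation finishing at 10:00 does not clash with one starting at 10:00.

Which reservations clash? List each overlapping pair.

RM1 & RM2, RM1 & RM3, RM1 & RM5, RM2 & RM3, RM2 & RM5

Sorted by start: RM3, RM1, RM2, RM5, RM4.
RM1 starts before RM3 ends → RM3 and RM1 overlap.
RM2 starts before RM3 ends → RM3 and RM2 overlap.
RM5 starts exactly when RM3 ends (back-to-back, no overlap), so RM3 has no further overlaps.
RM2 starts before RM1 ends → RM1 and RM2 overlap.
RM5 starts before RM1 ends → RM1 and RM5 overlap.
RM4 starts after RM1 ends.
RM5 starts before RM2 ends → RM2 and RM5 overlap.
RM4 starts after RM2 ends.
RM4 starts after RM5 ends.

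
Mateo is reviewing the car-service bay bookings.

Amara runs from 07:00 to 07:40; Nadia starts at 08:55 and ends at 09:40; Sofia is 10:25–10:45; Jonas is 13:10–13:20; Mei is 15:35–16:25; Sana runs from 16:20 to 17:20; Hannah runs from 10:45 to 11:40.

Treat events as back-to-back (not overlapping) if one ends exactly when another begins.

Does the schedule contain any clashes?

Yes

Sorted by start: Amara, Nadia, Sofia, Hannah, Jonas, Mei, Sana.
Nadia starts after Amara ends — done with Amara.
Sofia starts after Nadia ends — done with Nadia.
Hannah starts exactly when Sofia ends (back-to-back, no overlap) — done with Sofia.
Jonas starts after Hannah ends — done with Hannah.
Mei starts after Jonas ends — done with Jonas.
Sana starts before Mei ends → Mei and Sana overlap.
That's a conflict, so the schedule is not conflict-free.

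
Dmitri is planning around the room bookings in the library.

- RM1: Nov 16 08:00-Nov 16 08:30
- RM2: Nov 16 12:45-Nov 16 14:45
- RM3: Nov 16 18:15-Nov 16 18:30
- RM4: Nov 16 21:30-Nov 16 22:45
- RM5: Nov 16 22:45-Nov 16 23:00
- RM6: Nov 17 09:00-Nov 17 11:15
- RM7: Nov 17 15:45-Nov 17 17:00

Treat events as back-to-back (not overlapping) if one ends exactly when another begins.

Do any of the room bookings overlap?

Sorted by start: RM1, RM2, RM3, RM4, RM5, RM6, RM7.
RM2 starts after RM1 ends; RM1 is clear from here.
RM3 starts after RM2 ends; RM2 is clear from here.
RM4 starts after RM3 ends; RM3 is clear from here.
RM5 starts exactly when RM4 ends (back-to-back, no overlap); RM4 is clear from here.
RM6 starts after RM5 ends; RM5 is clear from here.
RM7 starts after RM6 ends.
Every pair is clear; the schedule has no overlaps.

No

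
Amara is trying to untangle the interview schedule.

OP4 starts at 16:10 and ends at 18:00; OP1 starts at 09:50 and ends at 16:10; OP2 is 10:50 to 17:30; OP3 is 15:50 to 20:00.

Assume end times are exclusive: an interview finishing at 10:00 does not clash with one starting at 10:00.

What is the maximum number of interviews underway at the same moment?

Walk through starts and ends in time order (an end at T is processed before a start at T):
09:50 start OP1 → 1
10:50 start OP2 → 2
15:50 start OP3 → 3
16:10 end OP1 → 2
16:10 start OP4 → 3
17:30 end OP2 → 2
18:00 end OP4 → 1
20:00 end OP3 → 0
Peak is 3, at 15:50 (OP1, OP2, OP3).

3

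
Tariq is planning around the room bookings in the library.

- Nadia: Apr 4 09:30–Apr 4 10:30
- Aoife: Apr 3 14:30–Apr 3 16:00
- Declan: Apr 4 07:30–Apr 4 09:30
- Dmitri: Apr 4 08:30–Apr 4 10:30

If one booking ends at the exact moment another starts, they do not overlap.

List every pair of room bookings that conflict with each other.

Declan & Dmitri, Dmitri & Nadia

Sorted by start: Aoife, Declan, Dmitri, Nadia.
Declan starts after Aoife ends — done with Aoife.
Dmitri starts before Declan ends → Declan and Dmitri overlap.
Nadia starts exactly when Declan ends (back-to-back, no overlap).
Nadia starts before Dmitri ends → Dmitri and Nadia overlap.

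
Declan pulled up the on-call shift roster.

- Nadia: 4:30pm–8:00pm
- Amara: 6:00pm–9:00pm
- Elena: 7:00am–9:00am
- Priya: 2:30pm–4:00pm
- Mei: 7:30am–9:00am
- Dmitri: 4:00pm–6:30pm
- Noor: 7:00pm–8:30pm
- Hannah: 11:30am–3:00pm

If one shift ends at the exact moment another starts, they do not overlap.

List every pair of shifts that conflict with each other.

Sorted by start: Elena, Mei, Hannah, Priya, Dmitri, Nadia, Amara, Noor.
Mei starts before Elena ends → Elena and Mei overlap.
Hannah starts after Elena ends, so nothing later overlaps Elena either.
Hannah starts after Mei ends, so nothing later overlaps Mei either.
Priya starts before Hannah ends → Hannah and Priya overlap.
Dmitri starts after Hannah ends, so nothing later overlaps Hannah either.
Dmitri starts exactly when Priya ends (back-to-back, no overlap), so nothing later overlaps Priya either.
Nadia starts before Dmitri ends → Dmitri and Nadia overlap.
Amara starts before Dmitri ends → Dmitri and Amara overlap.
Noor starts after Dmitri ends.
Amara starts before Nadia ends → Nadia and Amara overlap.
Noor starts before Nadia ends → Nadia and Noor overlap.
Noor starts before Amara ends → Amara and Noor overlap.

Amara & Dmitri, Amara & Nadia, Amara & Noor, Dmitri & Nadia, Elena & Mei, Hannah & Priya, Nadia & Noor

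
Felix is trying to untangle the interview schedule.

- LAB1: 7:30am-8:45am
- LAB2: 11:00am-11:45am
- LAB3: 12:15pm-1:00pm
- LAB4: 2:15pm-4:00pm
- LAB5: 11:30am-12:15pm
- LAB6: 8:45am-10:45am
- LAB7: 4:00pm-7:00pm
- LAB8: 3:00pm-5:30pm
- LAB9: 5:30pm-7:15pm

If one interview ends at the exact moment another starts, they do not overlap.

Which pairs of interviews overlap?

Sorted by start: LAB1, LAB6, LAB2, LAB5, LAB3, LAB4, LAB8, LAB7, LAB9.
LAB6 starts exactly when LAB1 ends (back-to-back, no overlap), so nothing later overlaps LAB1 either.
LAB2 starts after LAB6 ends, so nothing later overlaps LAB6 either.
LAB5 starts before LAB2 ends → LAB2 and LAB5 overlap.
LAB3 starts after LAB2 ends, so nothing later overlaps LAB2 either.
LAB3 starts exactly when LAB5 ends (back-to-back, no overlap), so nothing later overlaps LAB5 either.
LAB4 starts after LAB3 ends, so nothing later overlaps LAB3 either.
LAB8 starts before LAB4 ends → LAB4 and LAB8 overlap.
LAB7 starts exactly when LAB4 ends (back-to-back, no overlap), so nothing later overlaps LAB4 either.
LAB7 starts before LAB8 ends → LAB8 and LAB7 overlap.
LAB9 starts exactly when LAB8 ends (back-to-back, no overlap).
LAB9 starts before LAB7 ends → LAB7 and LAB9 overlap.

LAB2 & LAB5, LAB4 & LAB8, LAB7 & LAB8, LAB7 & LAB9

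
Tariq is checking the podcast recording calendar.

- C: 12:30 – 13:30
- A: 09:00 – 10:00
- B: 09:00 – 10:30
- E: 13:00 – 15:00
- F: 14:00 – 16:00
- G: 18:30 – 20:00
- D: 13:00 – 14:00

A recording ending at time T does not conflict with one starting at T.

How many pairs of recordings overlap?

5

Two intervals overlap when each starts before the other ends.
Sorted by start: A, B, C, D, E, F, G.
B starts before A ends → A and B overlap.
C starts after A ends; A is clear from here.
C starts after B ends; B is clear from here.
D starts before C ends → C and D overlap.
E starts before C ends → C and E overlap.
F starts after C ends; C is clear from here.
E starts before D ends → D and E overlap.
F starts exactly when D ends (back-to-back, no overlap); D is clear from here.
F starts before E ends → E and F overlap.
G starts after E ends.
G starts after F ends.
Overlapping pairs: A & B, C & D, C & E, D & E, E & F — 5 in total.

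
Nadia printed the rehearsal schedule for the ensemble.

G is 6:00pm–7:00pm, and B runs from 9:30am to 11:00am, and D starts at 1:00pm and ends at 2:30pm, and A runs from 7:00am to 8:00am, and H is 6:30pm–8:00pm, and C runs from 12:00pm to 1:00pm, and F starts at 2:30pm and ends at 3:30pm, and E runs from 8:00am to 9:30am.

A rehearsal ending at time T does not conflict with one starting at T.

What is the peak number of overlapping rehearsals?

Sweep the timeline, counting +1 at each start and −1 at each end (ends before starts at a tie):
7:00am start A → 1
8:00am end A → 0
8:00am start E → 1
9:30am end E → 0
9:30am start B → 1
11:00am end B → 0
12:00pm start C → 1
1:00pm end C → 0
1:00pm start D → 1
2:30pm end D → 0
2:30pm start F → 1
3:30pm end F → 0
6:00pm start G → 1
6:30pm start H → 2
7:00pm end G → 1
8:00pm end H → 0
Peak is 2, at 6:30pm (G, H).

2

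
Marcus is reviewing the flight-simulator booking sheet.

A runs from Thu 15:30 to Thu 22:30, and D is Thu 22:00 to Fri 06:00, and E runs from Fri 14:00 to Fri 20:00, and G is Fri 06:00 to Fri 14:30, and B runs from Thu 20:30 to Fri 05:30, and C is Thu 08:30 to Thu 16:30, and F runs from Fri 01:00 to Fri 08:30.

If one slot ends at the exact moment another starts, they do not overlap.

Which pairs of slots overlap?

A & B, A & C, A & D, B & D, B & F, D & F, E & G, F & G

Sorted by start: C, A, B, D, F, G, E.
A starts before C ends → C and A overlap.
B starts after C ends — done with C.
B starts before A ends → A and B overlap.
D starts before A ends → A and D overlap.
F starts after A ends — done with A.
D starts before B ends → B and D overlap.
F starts before B ends → B and F overlap.
G starts after B ends — done with B.
F starts before D ends → D and F overlap.
G starts exactly when D ends (back-to-back, no overlap) — done with D.
G starts before F ends → F and G overlap.
E starts after F ends.
E starts before G ends → G and E overlap.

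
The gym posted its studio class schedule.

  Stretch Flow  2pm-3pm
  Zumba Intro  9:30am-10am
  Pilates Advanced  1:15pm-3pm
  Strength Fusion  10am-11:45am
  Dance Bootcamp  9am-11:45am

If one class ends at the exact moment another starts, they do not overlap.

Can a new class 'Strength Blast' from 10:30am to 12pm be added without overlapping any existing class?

No — it overlaps Dance Bootcamp, Strength Fusion

Dance Bootcamp: starts 9am before Strength Blast ends 12pm, and ends 11:45am after Strength Blast starts 10:30am → overlap.
Zumba Intro: ends 10am at or before Strength Blast starts 10:30am → clear.
Strength Fusion: starts 10am before Strength Blast ends 12pm, and ends 11:45am after Strength Blast starts 10:30am → overlap.
Pilates Advanced: starts 1:15pm at or after Strength Blast ends 12pm → clear.
Stretch Flow: starts 2pm at or after Strength Blast ends 12pm → clear.
Strength Blast overlaps Dance Bootcamp, Strength Fusion.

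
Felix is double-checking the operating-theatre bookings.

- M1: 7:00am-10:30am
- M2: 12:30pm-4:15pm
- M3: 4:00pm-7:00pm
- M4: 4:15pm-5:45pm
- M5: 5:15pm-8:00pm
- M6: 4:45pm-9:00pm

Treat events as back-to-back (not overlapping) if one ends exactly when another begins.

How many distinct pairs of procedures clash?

Sorted by start: M1, M2, M3, M4, M6, M5.
M2 starts after M1 ends; M1 is clear from here.
M3 starts before M2 ends → M2 and M3 overlap.
M4 starts exactly when M2 ends (back-to-back, no overlap); M2 is clear from here.
M4 starts before M3 ends → M3 and M4 overlap.
M6 starts before M3 ends → M3 and M6 overlap.
M5 starts before M3 ends → M3 and M5 overlap.
M6 starts before M4 ends → M4 and M6 overlap.
M5 starts before M4 ends → M4 and M5 overlap.
M5 starts before M6 ends → M6 and M5 overlap.
Overlapping pairs: M2 & M3, M3 & M4, M3 & M5, M3 & M6, M4 & M5, M4 & M6, M5 & M6 — 7 in total.

7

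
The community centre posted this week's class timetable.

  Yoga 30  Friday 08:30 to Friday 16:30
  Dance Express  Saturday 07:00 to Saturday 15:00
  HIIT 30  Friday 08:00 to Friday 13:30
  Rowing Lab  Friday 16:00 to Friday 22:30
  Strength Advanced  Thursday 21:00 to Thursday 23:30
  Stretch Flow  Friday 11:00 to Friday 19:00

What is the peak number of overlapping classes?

Sort all start/end points and keep a running count:
Thursday 21:00 start Strength Advanced → 1
Thursday 23:30 end Strength Advanced → 0
Friday 08:00 start HIIT 30 → 1
Friday 08:30 start Yoga 30 → 2
Friday 11:00 start Stretch Flow → 3
Friday 13:30 end HIIT 30 → 2
Friday 16:00 start Rowing Lab → 3
Friday 16:30 end Yoga 30 → 2
Friday 19:00 end Stretch Flow → 1
Friday 22:30 end Rowing Lab → 0
Saturday 07:00 start Dance Express → 1
Saturday 15:00 end Dance Express → 0
Peak is 3, at Friday 11:00 (HIIT 30, Stretch Flow, Yoga 30).

3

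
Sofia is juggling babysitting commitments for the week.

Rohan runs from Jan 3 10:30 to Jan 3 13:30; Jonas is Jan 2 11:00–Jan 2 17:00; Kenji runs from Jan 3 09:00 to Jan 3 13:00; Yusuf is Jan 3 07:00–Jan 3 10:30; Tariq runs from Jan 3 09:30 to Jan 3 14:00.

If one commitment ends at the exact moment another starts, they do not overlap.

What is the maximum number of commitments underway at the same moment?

Walk through starts and ends in time order (an end at T is processed before a start at T):
Jan 2 11:00 start Jonas → 1
Jan 2 17:00 end Jonas → 0
Jan 3 07:00 start Yusuf → 1
Jan 3 09:00 start Kenji → 2
Jan 3 09:30 start Tariq → 3
Jan 3 10:30 end Yusuf → 2
Jan 3 10:30 start Rohan → 3
Jan 3 13:00 end Kenji → 2
Jan 3 13:30 end Rohan → 1
Jan 3 14:00 end Tariq → 0
Peak is 3, at Jan 3 09:30 (Kenji, Tariq, Yusuf).

3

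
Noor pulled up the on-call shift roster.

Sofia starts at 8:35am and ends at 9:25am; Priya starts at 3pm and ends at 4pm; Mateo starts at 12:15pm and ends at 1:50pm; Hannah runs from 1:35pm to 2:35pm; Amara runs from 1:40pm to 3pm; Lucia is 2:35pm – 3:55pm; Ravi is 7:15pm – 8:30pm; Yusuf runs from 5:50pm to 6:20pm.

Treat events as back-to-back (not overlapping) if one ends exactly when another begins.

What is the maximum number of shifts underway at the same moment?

Sweep the timeline, counting +1 at each start and −1 at each end (ends before starts at a tie):
8:35am start Sofia → 1
9:25am end Sofia → 0
12:15pm start Mateo → 1
1:35pm start Hannah → 2
1:40pm start Amara → 3
1:50pm end Mateo → 2
2:35pm end Hannah → 1
2:35pm start Lucia → 2
3pm end Amara → 1
3pm start Priya → 2
3:55pm end Lucia → 1
4pm end Priya → 0
5:50pm start Yusuf → 1
6:20pm end Yusuf → 0
7:15pm start Ravi → 1
8:30pm end Ravi → 0
Peak is 3, at 1:40pm (Amara, Hannah, Mateo).

3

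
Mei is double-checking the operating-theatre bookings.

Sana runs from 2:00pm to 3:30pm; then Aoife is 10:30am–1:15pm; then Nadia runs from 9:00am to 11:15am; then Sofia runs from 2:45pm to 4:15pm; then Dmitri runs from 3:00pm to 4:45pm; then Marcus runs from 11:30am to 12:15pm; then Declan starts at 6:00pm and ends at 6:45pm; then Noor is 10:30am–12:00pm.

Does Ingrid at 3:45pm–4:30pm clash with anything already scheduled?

Nadia: ends 11:15am at or before Ingrid starts 3:45pm → clear.
Noor: ends 12:00pm at or before Ingrid starts 3:45pm → clear.
Aoife: ends 1:15pm at or before Ingrid starts 3:45pm → clear.
Marcus: ends 12:15pm at or before Ingrid starts 3:45pm → clear.
Sana: ends 3:30pm at or before Ingrid starts 3:45pm → clear.
Sofia: starts 2:45pm before Ingrid ends 4:30pm, and ends 4:15pm after Ingrid starts 3:45pm → overlap.
Dmitri: starts 3:00pm before Ingrid ends 4:30pm, and ends 4:45pm after Ingrid starts 3:45pm → overlap.
Declan: starts 6:00pm at or after Ingrid ends 4:30pm → clear.
Ingrid overlaps Dmitri, Sofia.

Yes — it overlaps Dmitri, Sofia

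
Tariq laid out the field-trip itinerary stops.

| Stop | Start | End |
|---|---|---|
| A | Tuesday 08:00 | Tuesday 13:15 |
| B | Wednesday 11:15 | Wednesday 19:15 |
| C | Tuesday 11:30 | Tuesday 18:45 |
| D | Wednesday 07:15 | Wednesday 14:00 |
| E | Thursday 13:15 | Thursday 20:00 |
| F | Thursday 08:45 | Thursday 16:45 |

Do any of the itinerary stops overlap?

Check each pair: they overlap iff neither finishes before the other starts.
Sorted by start: A, C, D, B, F, E.
C starts before A ends → A and C overlap.
That's a conflict, so the schedule is not conflict-free.

Yes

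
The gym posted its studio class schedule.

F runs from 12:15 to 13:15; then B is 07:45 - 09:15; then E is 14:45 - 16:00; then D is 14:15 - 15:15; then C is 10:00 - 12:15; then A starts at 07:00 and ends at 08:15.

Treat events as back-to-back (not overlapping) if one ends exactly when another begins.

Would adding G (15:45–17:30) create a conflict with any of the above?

A: ends 08:15 at or before G starts 15:45 → clear.
B: ends 09:15 at or before G starts 15:45 → clear.
C: ends 12:15 at or before G starts 15:45 → clear.
F: ends 13:15 at or before G starts 15:45 → clear.
D: ends 15:15 at or before G starts 15:45 → clear.
E: starts 14:45 before G ends 17:30, and ends 16:00 after G starts 15:45 → overlap.
G overlaps E.

Yes — it overlaps E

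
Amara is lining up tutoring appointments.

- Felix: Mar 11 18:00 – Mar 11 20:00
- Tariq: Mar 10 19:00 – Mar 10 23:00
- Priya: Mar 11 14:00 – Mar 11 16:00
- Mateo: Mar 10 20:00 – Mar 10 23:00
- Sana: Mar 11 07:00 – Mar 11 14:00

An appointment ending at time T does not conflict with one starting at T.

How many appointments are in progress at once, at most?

2

Walk through starts and ends in time order (an end at T is processed before a start at T):
Mar 10 19:00 start Tariq → 1
Mar 10 20:00 start Mateo → 2
Mar 10 23:00 end Mateo → 1
Mar 10 23:00 end Tariq → 0
Mar 11 07:00 start Sana → 1
Mar 11 14:00 end Sana → 0
Mar 11 14:00 start Priya → 1
Mar 11 16:00 end Priya → 0
Mar 11 18:00 start Felix → 1
Mar 11 20:00 end Felix → 0
Peak is 2, at Mar 10 20:00 (Mateo, Tariq).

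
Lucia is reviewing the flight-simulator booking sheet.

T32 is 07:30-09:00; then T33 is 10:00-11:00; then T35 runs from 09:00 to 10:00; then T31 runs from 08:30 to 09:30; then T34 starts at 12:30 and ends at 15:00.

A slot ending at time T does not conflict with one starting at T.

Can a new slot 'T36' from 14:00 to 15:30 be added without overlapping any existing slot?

No — it overlaps T34

T32: ends 09:00 at or before T36 starts 14:00 → clear.
T31: ends 09:30 at or before T36 starts 14:00 → clear.
T35: ends 10:00 at or before T36 starts 14:00 → clear.
T33: ends 11:00 at or before T36 starts 14:00 → clear.
T34: starts 12:30 before T36 ends 15:30, and ends 15:00 after T36 starts 14:00 → overlap.
T36 overlaps T34.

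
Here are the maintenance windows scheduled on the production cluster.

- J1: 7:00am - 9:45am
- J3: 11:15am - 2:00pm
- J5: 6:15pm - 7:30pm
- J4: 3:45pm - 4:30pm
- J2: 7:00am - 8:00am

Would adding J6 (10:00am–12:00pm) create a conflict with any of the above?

Yes — it overlaps J3

J1: ends 9:45am at or before J6 starts 10:00am → clear.
J2: ends 8:00am at or before J6 starts 10:00am → clear.
J3: starts 11:15am before J6 ends 12:00pm, and ends 2:00pm after J6 starts 10:00am → overlap.
J4: starts 3:45pm at or after J6 ends 12:00pm → clear.
J5: starts 6:15pm at or after J6 ends 12:00pm → clear.
J6 overlaps J3.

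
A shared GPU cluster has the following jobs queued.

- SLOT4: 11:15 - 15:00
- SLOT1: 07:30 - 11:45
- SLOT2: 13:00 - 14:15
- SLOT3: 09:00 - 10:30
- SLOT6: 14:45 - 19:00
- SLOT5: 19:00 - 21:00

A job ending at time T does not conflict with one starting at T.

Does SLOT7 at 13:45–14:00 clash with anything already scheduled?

SLOT1: ends 11:45 at or before SLOT7 starts 13:45 → clear.
SLOT3: ends 10:30 at or before SLOT7 starts 13:45 → clear.
SLOT4: starts 11:15 before SLOT7 ends 14:00, and ends 15:00 after SLOT7 starts 13:45 → overlap.
SLOT2: starts 13:00 before SLOT7 ends 14:00, and ends 14:15 after SLOT7 starts 13:45 → overlap.
SLOT6: starts 14:45 at or after SLOT7 ends 14:00 → clear.
SLOT5: starts 19:00 at or after SLOT7 ends 14:00 → clear.
SLOT7 overlaps SLOT2, SLOT4.

Yes — it overlaps SLOT2, SLOT4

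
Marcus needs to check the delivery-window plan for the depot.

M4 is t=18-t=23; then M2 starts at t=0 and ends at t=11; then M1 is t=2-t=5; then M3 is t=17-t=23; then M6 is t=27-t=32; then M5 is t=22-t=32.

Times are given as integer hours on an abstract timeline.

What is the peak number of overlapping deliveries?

3

Walk through starts and ends in time order (an end at T is processed before a start at T):
t=0 start M2 → 1
t=2 start M1 → 2
t=5 end M1 → 1
t=11 end M2 → 0
t=17 start M3 → 1
t=18 start M4 → 2
t=22 start M5 → 3
t=23 end M3 → 2
t=23 end M4 → 1
t=27 start M6 → 2
t=32 end M5 → 1
t=32 end M6 → 0
Peak is 3, at t=22 (M3, M4, M5).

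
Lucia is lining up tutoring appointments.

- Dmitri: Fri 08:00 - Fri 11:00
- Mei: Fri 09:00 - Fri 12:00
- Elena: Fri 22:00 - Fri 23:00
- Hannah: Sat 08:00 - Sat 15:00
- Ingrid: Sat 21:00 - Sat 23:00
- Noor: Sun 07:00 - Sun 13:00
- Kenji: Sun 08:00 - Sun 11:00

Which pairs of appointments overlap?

Check each pair: they overlap iff neither finishes before the other starts.
Sorted by start: Dmitri, Mei, Elena, Hannah, Ingrid, Noor, Kenji.
Mei starts before Dmitri ends → Dmitri and Mei overlap.
Elena starts after Dmitri ends, so nothing later overlaps Dmitri either.
Elena starts after Mei ends, so nothing later overlaps Mei either.
Hannah starts after Elena ends, so nothing later overlaps Elena either.
Ingrid starts after Hannah ends, so nothing later overlaps Hannah either.
Noor starts after Ingrid ends, so nothing later overlaps Ingrid either.
Kenji starts before Noor ends → Noor and Kenji overlap.

Dmitri & Mei, Kenji & Noor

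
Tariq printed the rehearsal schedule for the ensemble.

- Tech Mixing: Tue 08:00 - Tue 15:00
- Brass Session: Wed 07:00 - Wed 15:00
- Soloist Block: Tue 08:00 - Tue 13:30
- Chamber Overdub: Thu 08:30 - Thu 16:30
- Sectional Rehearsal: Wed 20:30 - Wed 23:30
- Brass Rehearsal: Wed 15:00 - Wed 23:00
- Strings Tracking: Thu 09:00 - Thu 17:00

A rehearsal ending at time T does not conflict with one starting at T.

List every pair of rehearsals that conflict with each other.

Two intervals overlap when each starts before the other ends.
Sorted by start: Tech Mixing, Soloist Block, Brass Session, Brass Rehearsal, Sectional Rehearsal, Chamber Overdub, Strings Tracking.
Soloist Block starts before Tech Mixing ends → Tech Mixing and Soloist Block overlap.
Brass Session starts after Tech Mixing ends, so Tech Mixing has no further overlaps.
Brass Session starts after Soloist Block ends, so Soloist Block has no further overlaps.
Brass Rehearsal starts exactly when Brass Session ends (back-to-back, no overlap), so Brass Session has no further overlaps.
Sectional Rehearsal starts before Brass Rehearsal ends → Brass Rehearsal and Sectional Rehearsal overlap.
Chamber Overdub starts after Brass Rehearsal ends, so Brass Rehearsal has no further overlaps.
Chamber Overdub starts after Sectional Rehearsal ends, so Sectional Rehearsal has no further overlaps.
Strings Tracking starts before Chamber Overdub ends → Chamber Overdub and Strings Tracking overlap.

Brass Rehearsal & Sectional Rehearsal, Chamber Overdub & Strings Tracking, Soloist Block & Tech Mixing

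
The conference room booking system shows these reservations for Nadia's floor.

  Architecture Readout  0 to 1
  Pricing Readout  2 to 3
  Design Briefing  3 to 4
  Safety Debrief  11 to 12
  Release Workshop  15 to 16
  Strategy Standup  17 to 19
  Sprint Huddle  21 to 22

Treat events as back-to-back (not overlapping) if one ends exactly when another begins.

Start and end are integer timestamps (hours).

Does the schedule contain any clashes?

Sorted by start: Architecture Readout, Pricing Readout, Design Briefing, Safety Debrief, Release Workshop, Strategy Standup, Sprint Huddle.
Pricing Readout starts after Architecture Readout ends, so nothing later overlaps Architecture Readout either.
Design Briefing starts exactly when Pricing Readout ends (back-to-back, no overlap), so nothing later overlaps Pricing Readout either.
Safety Debrief starts after Design Briefing ends, so nothing later overlaps Design Briefing either.
Release Workshop starts after Safety Debrief ends, so nothing later overlaps Safety Debrief either.
Strategy Standup starts after Release Workshop ends, so nothing later overlaps Release Workshop either.
Sprint Huddle starts after Strategy Standup ends.
Every pair is clear; the schedule has no overlaps.

No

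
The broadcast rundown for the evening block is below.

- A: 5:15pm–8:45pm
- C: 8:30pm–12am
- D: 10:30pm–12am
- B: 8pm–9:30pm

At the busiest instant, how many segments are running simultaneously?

Sort all start/end points and keep a running count:
5:15pm start A → 1
8pm start B → 2
8:30pm start C → 3
8:45pm end A → 2
9:30pm end B → 1
10:30pm start D → 2
12am end C → 1
12am end D → 0
Peak is 3, at 8:30pm (A, B, C).

3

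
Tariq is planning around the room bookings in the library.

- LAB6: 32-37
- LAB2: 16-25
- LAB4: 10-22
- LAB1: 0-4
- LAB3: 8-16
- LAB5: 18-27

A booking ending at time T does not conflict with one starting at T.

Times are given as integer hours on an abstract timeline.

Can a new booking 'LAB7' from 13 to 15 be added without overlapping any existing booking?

No — it overlaps LAB3, LAB4

LAB1: ends 4 at or before LAB7 starts 13 → clear.
LAB3: starts 8 before LAB7 ends 15, and ends 16 after LAB7 starts 13 → overlap.
LAB4: starts 10 before LAB7 ends 15, and ends 22 after LAB7 starts 13 → overlap.
LAB2: starts 16 at or after LAB7 ends 15 → clear.
LAB5: starts 18 at or after LAB7 ends 15 → clear.
LAB6: starts 32 at or after LAB7 ends 15 → clear.
LAB7 overlaps LAB3, LAB4.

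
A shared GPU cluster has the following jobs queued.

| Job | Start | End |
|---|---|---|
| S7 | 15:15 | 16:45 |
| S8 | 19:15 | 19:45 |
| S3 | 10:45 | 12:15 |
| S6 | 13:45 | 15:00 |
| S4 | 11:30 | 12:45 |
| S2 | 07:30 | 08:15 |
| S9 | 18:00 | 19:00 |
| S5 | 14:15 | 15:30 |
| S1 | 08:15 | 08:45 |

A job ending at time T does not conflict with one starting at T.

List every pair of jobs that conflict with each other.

S3 & S4, S5 & S6, S5 & S7

Sorted by start: S2, S1, S3, S4, S6, S5, S7, S9, S8.
S1 starts exactly when S2 ends (back-to-back, no overlap), so nothing later overlaps S2 either.
S3 starts after S1 ends, so nothing later overlaps S1 either.
S4 starts before S3 ends → S3 and S4 overlap.
S6 starts after S3 ends, so nothing later overlaps S3 either.
S6 starts after S4 ends, so nothing later overlaps S4 either.
S5 starts before S6 ends → S6 and S5 overlap.
S7 starts after S6 ends, so nothing later overlaps S6 either.
S7 starts before S5 ends → S5 and S7 overlap.
S9 starts after S5 ends, so nothing later overlaps S5 either.
S9 starts after S7 ends, so nothing later overlaps S7 either.
S8 starts after S9 ends.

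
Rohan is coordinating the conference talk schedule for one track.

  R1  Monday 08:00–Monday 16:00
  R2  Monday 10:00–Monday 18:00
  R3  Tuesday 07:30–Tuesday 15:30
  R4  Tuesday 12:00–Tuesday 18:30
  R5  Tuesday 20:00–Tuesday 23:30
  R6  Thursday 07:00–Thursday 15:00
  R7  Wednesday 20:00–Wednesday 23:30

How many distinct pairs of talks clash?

Two intervals overlap when each starts before the other ends.
Sorted by start: R1, R2, R3, R4, R5, R7, R6.
R2 starts before R1 ends → R1 and R2 overlap.
R3 starts after R1 ends — done with R1.
R3 starts after R2 ends — done with R2.
R4 starts before R3 ends → R3 and R4 overlap.
R5 starts after R3 ends — done with R3.
R5 starts after R4 ends — done with R4.
R7 starts after R5 ends — done with R5.
R6 starts after R7 ends.
Overlapping pairs: R1 & R2, R3 & R4 — 2 in total.

2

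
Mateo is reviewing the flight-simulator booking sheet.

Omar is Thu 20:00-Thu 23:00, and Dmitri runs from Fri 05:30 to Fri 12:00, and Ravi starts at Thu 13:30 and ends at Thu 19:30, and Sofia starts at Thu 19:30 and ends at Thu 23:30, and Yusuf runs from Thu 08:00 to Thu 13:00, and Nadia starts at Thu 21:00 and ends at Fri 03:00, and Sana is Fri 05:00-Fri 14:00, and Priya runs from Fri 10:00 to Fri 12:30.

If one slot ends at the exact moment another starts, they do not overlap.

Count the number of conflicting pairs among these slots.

6

Sorted by start: Yusuf, Ravi, Sofia, Omar, Nadia, Sana, Dmitri, Priya.
Ravi starts after Yusuf ends, so Yusuf has no further overlaps.
Sofia starts exactly when Ravi ends (back-to-back, no overlap), so Ravi has no further overlaps.
Omar starts before Sofia ends → Sofia and Omar overlap.
Nadia starts before Sofia ends → Sofia and Nadia overlap.
Sana starts after Sofia ends, so Sofia has no further overlaps.
Nadia starts before Omar ends → Omar and Nadia overlap.
Sana starts after Omar ends, so Omar has no further overlaps.
Sana starts after Nadia ends, so Nadia has no further overlaps.
Dmitri starts before Sana ends → Sana and Dmitri overlap.
Priya starts before Sana ends → Sana and Priya overlap.
Priya starts before Dmitri ends → Dmitri and Priya overlap.
Overlapping pairs: Dmitri & Priya, Dmitri & Sana, Nadia & Omar, Nadia & Sofia, Omar & Sofia, Priya & Sana — 6 in total.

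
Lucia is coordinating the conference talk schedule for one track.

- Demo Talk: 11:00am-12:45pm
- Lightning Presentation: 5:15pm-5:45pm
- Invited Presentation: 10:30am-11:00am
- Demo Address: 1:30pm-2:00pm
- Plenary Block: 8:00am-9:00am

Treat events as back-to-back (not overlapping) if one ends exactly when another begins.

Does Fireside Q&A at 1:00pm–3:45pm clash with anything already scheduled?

Plenary Block: ends 9:00am at or before Fireside Q&A starts 1:00pm → clear.
Invited Presentation: ends 11:00am at or before Fireside Q&A starts 1:00pm → clear.
Demo Talk: ends 12:45pm at or before Fireside Q&A starts 1:00pm → clear.
Demo Address: starts 1:30pm before Fireside Q&A ends 3:45pm, and ends 2:00pm after Fireside Q&A starts 1:00pm → overlap.
Lightning Presentation: starts 5:15pm at or after Fireside Q&A ends 3:45pm → clear.
Fireside Q&A overlaps Demo Address.

Yes — it overlaps Demo Address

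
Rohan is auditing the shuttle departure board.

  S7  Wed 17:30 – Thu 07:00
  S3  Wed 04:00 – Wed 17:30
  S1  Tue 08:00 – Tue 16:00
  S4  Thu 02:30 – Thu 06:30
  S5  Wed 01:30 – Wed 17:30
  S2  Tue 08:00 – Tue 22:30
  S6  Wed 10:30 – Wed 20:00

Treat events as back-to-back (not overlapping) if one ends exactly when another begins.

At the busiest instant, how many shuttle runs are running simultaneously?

3

Sort all start/end points and keep a running count:
Tue 08:00 start S1 → 1
Tue 08:00 start S2 → 2
Tue 16:00 end S1 → 1
Tue 22:30 end S2 → 0
Wed 01:30 start S5 → 1
Wed 04:00 start S3 → 2
Wed 10:30 start S6 → 3
Wed 17:30 end S3 → 2
Wed 17:30 end S5 → 1
Wed 17:30 start S7 → 2
Wed 20:00 end S6 → 1
Thu 02:30 start S4 → 2
Thu 06:30 end S4 → 1
Thu 07:00 end S7 → 0
Peak is 3, at Wed 10:30 (S3, S5, S6).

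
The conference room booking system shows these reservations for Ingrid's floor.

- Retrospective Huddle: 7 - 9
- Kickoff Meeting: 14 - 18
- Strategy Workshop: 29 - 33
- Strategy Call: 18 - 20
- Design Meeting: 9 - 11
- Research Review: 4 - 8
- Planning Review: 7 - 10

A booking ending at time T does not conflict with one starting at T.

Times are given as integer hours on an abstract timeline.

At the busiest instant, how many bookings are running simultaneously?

3

Walk through starts and ends in time order (an end at T is processed before a start at T):
4 start Research Review → 1
7 start Planning Review → 2
7 start Retrospective Huddle → 3
8 end Research Review → 2
9 end Retrospective Huddle → 1
9 start Design Meeting → 2
10 end Planning Review → 1
11 end Design Meeting → 0
14 start Kickoff Meeting → 1
18 end Kickoff Meeting → 0
18 start Strategy Call → 1
20 end Strategy Call → 0
29 start Strategy Workshop → 1
33 end Strategy Workshop → 0
Peak is 3, at 7 (Planning Review, Research Review, Retrospective Huddle).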